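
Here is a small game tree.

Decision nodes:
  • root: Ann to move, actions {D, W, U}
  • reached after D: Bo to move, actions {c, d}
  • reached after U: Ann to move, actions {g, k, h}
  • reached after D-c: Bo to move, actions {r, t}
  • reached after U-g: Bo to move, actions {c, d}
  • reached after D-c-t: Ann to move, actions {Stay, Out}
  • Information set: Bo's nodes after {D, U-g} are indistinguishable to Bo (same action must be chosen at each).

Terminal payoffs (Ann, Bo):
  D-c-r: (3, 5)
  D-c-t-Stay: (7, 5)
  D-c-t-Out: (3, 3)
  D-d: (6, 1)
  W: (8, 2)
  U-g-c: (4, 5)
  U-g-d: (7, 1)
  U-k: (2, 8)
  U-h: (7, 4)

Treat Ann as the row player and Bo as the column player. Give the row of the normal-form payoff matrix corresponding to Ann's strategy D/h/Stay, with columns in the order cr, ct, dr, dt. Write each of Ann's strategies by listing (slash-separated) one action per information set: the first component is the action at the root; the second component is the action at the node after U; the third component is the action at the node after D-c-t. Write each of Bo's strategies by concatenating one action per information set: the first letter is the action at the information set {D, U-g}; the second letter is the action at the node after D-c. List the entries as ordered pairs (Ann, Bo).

vs cr: Ann plays D → Bo plays c at [D] → Bo plays r at [D-c] → (3, 5)
vs ct: Ann plays D → Bo plays c at [D] → Bo plays t at [D-c] → Ann plays Stay at [D-c-t] → (7, 5)
vs dr: Ann plays D → Bo plays d at [D] → (6, 1)
vs dt: Ann plays D → Bo plays d at [D] → (6, 1)

(3,5) (7,5) (6,1) (6,1)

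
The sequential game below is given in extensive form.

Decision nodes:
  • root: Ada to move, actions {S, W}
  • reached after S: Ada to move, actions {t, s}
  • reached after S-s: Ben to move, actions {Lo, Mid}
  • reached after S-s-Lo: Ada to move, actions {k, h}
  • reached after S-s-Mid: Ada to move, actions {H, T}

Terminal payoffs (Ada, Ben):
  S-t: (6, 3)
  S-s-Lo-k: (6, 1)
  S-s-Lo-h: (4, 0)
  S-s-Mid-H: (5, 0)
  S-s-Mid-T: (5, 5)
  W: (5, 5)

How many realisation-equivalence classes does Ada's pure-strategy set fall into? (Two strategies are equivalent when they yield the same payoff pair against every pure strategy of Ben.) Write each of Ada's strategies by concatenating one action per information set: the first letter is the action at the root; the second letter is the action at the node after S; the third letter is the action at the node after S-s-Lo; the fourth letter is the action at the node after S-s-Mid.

Ada has 16 pure strategies: StkH, StkT, SthH, SthT, SskH, SskT, SshH, SshT, WtkH, WtkT, WthH, WthT, WskH, WskT, WshH, WshT. Columns: Lo, Mid.
{StkH, StkT, SthH, SthT} → row (6,3) (6,3)
{SskH} → row (6,1) (5,0)
{SskT} → row (6,1) (5,5)
{SshH} → row (4,0) (5,0)
{SshT} → row (4,0) (5,5)
{WtkH, WtkT, WthH, WthT, WskH, WskT, WshH, WshT} → row (5,5) (5,5)
That's 6 distinct rows out of 16 strategies.

6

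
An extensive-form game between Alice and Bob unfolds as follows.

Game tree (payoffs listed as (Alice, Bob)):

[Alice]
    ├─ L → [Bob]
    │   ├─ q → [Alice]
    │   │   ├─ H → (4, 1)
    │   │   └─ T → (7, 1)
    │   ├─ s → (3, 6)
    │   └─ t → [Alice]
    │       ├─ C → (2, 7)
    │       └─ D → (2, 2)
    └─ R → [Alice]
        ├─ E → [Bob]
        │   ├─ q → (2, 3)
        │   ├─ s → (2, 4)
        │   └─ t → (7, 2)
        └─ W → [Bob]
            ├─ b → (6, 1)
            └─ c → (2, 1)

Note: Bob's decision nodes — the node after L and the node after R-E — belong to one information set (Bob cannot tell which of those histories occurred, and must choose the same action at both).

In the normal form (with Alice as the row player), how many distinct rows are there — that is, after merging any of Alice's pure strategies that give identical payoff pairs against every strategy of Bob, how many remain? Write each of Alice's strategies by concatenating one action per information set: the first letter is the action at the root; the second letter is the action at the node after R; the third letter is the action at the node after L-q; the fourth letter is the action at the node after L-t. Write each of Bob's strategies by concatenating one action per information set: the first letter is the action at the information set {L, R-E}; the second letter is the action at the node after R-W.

Alice has 16 pure strategies: LEHC, LEHD, LETC, LETD, LWHC, LWHD, LWTC, LWTD, REHC, REHD, RETC, RETD, RWHC, RWHD, RWTC, RWTD. Columns: qb, qc, sb, sc, tb, tc.
{LEHC, LWHC} → row (4,1) (4,1) (3,6) (3,6) (2,7) (2,7)
{LEHD, LWHD} → row (4,1) (4,1) (3,6) (3,6) (2,2) (2,2)
{LETC, LWTC} → row (7,1) (7,1) (3,6) (3,6) (2,7) (2,7)
{LETD, LWTD} → row (7,1) (7,1) (3,6) (3,6) (2,2) (2,2)
{REHC, REHD, RETC, RETD} → row (2,3) (2,3) (2,4) (2,4) (7,2) (7,2)
{RWHC, RWHD, RWTC, RWTD} → row (6,1) (2,1) (6,1) (2,1) (6,1) (2,1)
That's 6 distinct rows out of 16 strategies.

6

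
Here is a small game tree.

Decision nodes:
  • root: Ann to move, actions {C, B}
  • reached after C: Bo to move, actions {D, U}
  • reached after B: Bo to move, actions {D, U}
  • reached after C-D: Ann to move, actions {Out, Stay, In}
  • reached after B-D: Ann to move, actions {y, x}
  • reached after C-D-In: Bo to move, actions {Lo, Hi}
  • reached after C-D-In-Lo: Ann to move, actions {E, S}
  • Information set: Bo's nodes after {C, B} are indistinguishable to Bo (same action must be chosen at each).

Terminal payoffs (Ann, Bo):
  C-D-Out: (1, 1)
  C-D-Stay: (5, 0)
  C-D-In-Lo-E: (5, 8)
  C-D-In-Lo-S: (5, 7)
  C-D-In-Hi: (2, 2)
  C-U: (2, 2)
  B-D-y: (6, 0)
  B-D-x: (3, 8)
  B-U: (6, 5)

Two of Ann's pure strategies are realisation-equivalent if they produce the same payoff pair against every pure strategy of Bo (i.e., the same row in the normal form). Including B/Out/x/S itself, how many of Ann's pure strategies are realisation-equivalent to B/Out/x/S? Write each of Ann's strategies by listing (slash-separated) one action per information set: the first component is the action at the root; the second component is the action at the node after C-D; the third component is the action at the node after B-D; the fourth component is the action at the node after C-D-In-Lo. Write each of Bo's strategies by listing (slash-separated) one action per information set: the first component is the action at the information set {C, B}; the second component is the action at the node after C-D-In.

Row for B/Out/x/S (columns D/Lo, D/Hi, U/Lo, U/Hi): (3,8) (3,8) (6,5) (6,5).
Under B/Out/x/S, Ann's choice at the node after C-D and at the node after C-D-In-Lo can never be reached regardless of what Bo does, so varying those choices leaves every outcome unchanged.
Holding the reachable choices fixed and varying the unreachable ones freely already gives 3 × 2 = 6 equivalent strategies.
No other strategy reproduces this row, so those 6 are the full class: B/Out/x/E, B/Out/x/S, B/Stay/x/E, B/Stay/x/S, B/In/x/E, B/In/x/S.

6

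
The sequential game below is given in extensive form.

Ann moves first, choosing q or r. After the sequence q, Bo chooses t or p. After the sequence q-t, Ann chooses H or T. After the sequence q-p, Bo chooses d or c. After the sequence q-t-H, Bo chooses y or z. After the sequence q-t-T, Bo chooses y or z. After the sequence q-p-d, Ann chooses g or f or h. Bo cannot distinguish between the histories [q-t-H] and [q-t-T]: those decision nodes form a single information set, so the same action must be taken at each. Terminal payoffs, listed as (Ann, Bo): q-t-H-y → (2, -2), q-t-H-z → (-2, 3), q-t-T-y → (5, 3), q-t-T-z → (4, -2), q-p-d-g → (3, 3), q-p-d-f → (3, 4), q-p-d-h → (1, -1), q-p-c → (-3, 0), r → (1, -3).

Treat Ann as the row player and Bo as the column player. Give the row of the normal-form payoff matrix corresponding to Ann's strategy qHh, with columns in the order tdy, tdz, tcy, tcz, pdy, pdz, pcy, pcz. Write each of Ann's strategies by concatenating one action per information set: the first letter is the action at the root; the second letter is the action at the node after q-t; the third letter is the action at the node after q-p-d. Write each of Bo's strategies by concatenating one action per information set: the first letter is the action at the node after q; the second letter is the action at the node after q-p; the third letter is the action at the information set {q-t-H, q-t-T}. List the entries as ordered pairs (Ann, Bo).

vs tdy: Ann plays q → Bo plays t at [q] → Ann plays H at [q-t] → Bo plays y at [q-t-H] → (2, -2)
vs tdz: Ann plays q → Bo plays t at [q] → Ann plays H at [q-t] → Bo plays z at [q-t-H] → (-2, 3)
vs tcy: Ann plays q → Bo plays t at [q] → Ann plays H at [q-t] → Bo plays y at [q-t-H] → (2, -2)
vs tcz: Ann plays q → Bo plays t at [q] → Ann plays H at [q-t] → Bo plays z at [q-t-H] → (-2, 3)
vs pdy: Ann plays q → Bo plays p at [q] → Bo plays d at [q-p] → Ann plays h at [q-p-d] → (1, -1)
vs pdz: Ann plays q → Bo plays p at [q] → Bo plays d at [q-p] → Ann plays h at [q-p-d] → (1, -1)
vs pcy: Ann plays q → Bo plays p at [q] → Bo plays c at [q-p] → (-3, 0)
vs pcz: Ann plays q → Bo plays p at [q] → Bo plays c at [q-p] → (-3, 0)

(2,-2) (-2,3) (2,-2) (-2,3) (1,-1) (1,-1) (-3,0) (-3,0)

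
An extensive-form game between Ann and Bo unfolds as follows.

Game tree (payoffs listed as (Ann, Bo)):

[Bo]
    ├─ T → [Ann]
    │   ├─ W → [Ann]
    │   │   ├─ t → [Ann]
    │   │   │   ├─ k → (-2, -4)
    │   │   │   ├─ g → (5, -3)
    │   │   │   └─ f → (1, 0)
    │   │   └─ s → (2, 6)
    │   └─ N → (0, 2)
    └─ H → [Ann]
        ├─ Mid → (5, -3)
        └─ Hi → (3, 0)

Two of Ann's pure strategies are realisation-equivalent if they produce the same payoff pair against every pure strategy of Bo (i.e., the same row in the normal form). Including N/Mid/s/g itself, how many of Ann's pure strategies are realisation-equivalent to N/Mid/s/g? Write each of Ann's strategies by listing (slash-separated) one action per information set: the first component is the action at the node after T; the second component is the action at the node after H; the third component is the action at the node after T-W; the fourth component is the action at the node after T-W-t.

Row for N/Mid/s/g (columns T, H): (0,2) (5,-3).
Under N/Mid/s/g, Ann's choice at the node after T-W and at the node after T-W-t can never be reached regardless of what Bo does, so varying those choices leaves every outcome unchanged.
Holding the reachable choices fixed and varying the unreachable ones freely already gives 2 × 3 = 6 equivalent strategies.
No other strategy reproduces this row, so those 6 are the full class: N/Mid/t/k, N/Mid/t/g, N/Mid/t/f, N/Mid/s/k, N/Mid/s/g, N/Mid/s/f.

6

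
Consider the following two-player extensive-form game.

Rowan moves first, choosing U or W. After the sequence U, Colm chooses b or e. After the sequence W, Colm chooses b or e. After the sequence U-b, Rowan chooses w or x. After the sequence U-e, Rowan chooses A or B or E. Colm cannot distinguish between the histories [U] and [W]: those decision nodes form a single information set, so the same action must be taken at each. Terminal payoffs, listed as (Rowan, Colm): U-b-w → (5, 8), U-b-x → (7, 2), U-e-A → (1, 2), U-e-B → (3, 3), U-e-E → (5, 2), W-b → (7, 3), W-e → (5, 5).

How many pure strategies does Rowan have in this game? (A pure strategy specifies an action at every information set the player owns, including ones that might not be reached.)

12

Rowan owns the root with actions {U, W} — two choices.
Rowan owns the node after U-b with actions {w, x} — two choices.
Rowan owns the node after U-e with actions {A, B, E} — three choices.
A pure strategy fixes one action at each information set independently, so the count is the product 2 × 2 × 3 = 12.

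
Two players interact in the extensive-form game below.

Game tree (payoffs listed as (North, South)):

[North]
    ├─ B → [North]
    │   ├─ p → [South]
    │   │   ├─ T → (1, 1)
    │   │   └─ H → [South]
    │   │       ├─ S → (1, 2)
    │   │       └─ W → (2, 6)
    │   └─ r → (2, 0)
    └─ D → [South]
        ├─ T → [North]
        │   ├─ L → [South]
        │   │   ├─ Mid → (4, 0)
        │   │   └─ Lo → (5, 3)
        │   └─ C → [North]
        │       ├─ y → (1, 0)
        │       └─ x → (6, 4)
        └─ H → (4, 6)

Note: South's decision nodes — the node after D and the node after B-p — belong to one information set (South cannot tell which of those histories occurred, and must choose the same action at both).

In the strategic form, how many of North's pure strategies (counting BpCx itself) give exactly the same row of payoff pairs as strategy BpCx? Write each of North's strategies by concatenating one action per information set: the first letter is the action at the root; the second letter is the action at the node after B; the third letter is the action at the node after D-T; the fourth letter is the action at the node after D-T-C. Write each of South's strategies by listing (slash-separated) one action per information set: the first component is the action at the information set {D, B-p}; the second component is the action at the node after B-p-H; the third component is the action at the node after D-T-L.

Row for BpCx (columns T/S/Mid, T/S/Lo, T/W/Mid, T/W/Lo, H/S/Mid, H/S/Lo, H/W/Mid, H/W/Lo): (1,1) (1,1) (1,1) (1,1) (1,2) (1,2) (2,6) (2,6).
Under BpCx, North's choice at the node after D-T and at the node after D-T-C can never be reached regardless of what South does, so varying those choices leaves every outcome unchanged.
Holding the reachable choices fixed and varying the unreachable ones freely already gives 2 × 2 = 4 equivalent strategies.
No other strategy reproduces this row, so those 4 are the full class: BpLy, BpLx, BpCy, BpCx.

4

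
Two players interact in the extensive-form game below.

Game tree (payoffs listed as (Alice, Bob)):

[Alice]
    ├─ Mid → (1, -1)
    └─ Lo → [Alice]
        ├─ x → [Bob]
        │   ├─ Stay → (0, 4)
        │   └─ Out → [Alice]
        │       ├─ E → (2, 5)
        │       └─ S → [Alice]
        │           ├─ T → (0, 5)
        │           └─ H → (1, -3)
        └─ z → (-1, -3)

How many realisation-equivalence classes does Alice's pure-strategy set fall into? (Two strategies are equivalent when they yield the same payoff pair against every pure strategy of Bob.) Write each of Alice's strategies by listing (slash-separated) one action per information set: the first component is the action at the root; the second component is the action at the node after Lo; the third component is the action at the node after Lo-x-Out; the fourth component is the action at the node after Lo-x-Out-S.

Alice has 16 pure strategies: Mid/x/E/T, Mid/x/E/H, Mid/x/S/T, Mid/x/S/H, Mid/z/E/T, Mid/z/E/H, Mid/z/S/T, Mid/z/S/H, Lo/x/E/T, Lo/x/E/H, Lo/x/S/T, Lo/x/S/H, Lo/z/E/T, Lo/z/E/H, Lo/z/S/T, Lo/z/S/H. Columns: Stay, Out.
{Mid/x/E/T, Mid/x/E/H, Mid/x/S/T, Mid/x/S/H, Mid/z/E/T, Mid/z/E/H, Mid/z/S/T, Mid/z/S/H} → row (1,-1) (1,-1)
{Lo/x/E/T, Lo/x/E/H} → row (0,4) (2,5)
{Lo/x/S/T} → row (0,4) (0,5)
{Lo/x/S/H} → row (0,4) (1,-3)
{Lo/z/E/T, Lo/z/E/H, Lo/z/S/T, Lo/z/S/H} → row (-1,-3) (-1,-3)
That's 5 distinct rows out of 16 strategies.

5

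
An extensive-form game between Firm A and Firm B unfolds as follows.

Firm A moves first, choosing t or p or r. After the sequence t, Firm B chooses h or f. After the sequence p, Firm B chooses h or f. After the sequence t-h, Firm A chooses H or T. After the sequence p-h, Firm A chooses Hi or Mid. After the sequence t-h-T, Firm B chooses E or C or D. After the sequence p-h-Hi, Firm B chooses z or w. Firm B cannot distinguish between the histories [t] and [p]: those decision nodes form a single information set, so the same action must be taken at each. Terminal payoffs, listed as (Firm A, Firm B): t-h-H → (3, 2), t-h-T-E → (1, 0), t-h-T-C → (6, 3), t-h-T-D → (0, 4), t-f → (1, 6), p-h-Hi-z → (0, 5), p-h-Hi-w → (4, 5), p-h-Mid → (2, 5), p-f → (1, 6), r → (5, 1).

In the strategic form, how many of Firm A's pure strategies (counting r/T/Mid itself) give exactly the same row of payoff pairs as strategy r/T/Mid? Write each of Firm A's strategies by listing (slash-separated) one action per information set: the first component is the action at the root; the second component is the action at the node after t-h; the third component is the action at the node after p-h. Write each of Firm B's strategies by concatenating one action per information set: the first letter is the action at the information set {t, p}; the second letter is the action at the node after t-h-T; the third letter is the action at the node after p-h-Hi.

4

Row for r/T/Mid (columns hEz, hEw, hCz, hCw, hDz, hDw, fEz, fEw, fCz, fCw, fDz, fDw): (5,1) (5,1) (5,1) (5,1) (5,1) (5,1) (5,1) (5,1) (5,1) (5,1) (5,1) (5,1).
Under r/T/Mid, Firm A's choice at the node after t-h and at the node after p-h can never be reached regardless of what Firm B does, so varying those choices leaves every outcome unchanged.
Holding the reachable choices fixed and varying the unreachable ones freely already gives 2 × 2 = 4 equivalent strategies.
No other strategy reproduces this row, so those 4 are the full class: r/H/Hi, r/H/Mid, r/T/Hi, r/T/Mid.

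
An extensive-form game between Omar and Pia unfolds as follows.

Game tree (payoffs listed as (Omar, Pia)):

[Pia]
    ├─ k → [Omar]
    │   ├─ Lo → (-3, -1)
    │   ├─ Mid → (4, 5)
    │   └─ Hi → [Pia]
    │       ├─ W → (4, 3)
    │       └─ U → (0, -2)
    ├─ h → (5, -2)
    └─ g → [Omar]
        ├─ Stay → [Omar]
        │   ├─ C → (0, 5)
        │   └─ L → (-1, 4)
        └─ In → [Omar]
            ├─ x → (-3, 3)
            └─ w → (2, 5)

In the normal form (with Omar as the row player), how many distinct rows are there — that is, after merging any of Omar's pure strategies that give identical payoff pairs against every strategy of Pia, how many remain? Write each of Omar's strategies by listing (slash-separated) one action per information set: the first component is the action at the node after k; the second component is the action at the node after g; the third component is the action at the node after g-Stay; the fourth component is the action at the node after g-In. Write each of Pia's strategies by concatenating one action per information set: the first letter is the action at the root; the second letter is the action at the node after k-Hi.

12

Omar has 24 pure strategies: Lo/Stay/C/x, Lo/Stay/C/w, Lo/Stay/L/x, Lo/Stay/L/w, Lo/In/C/x, Lo/In/C/w, Lo/In/L/x, Lo/In/L/w, Mid/Stay/C/x, Mid/Stay/C/w, Mid/Stay/L/x, Mid/Stay/L/w, Mid/In/C/x, Mid/In/C/w, Mid/In/L/x, Mid/In/L/w, Hi/Stay/C/x, Hi/Stay/C/w, Hi/Stay/L/x, Hi/Stay/L/w, Hi/In/C/x, Hi/In/C/w, Hi/In/L/x, Hi/In/L/w. Columns: kW, kU, hW, hU, gW, gU.
{Lo/Stay/C/x, Lo/Stay/C/w} → row (-3,-1) (-3,-1) (5,-2) (5,-2) (0,5) (0,5)
{Lo/Stay/L/x, Lo/Stay/L/w} → row (-3,-1) (-3,-1) (5,-2) (5,-2) (-1,4) (-1,4)
{Lo/In/C/x, Lo/In/L/x} → row (-3,-1) (-3,-1) (5,-2) (5,-2) (-3,3) (-3,3)
{Lo/In/C/w, Lo/In/L/w} → row (-3,-1) (-3,-1) (5,-2) (5,-2) (2,5) (2,5)
{Mid/Stay/C/x, Mid/Stay/C/w} → row (4,5) (4,5) (5,-2) (5,-2) (0,5) (0,5)
{Mid/Stay/L/x, Mid/Stay/L/w} → row (4,5) (4,5) (5,-2) (5,-2) (-1,4) (-1,4)
{Mid/In/C/x, Mid/In/L/x} → row (4,5) (4,5) (5,-2) (5,-2) (-3,3) (-3,3)
{Mid/In/C/w, Mid/In/L/w} → row (4,5) (4,5) (5,-2) (5,-2) (2,5) (2,5)
{Hi/Stay/C/x, Hi/Stay/C/w} → row (4,3) (0,-2) (5,-2) (5,-2) (0,5) (0,5)
{Hi/Stay/L/x, Hi/Stay/L/w} → row (4,3) (0,-2) (5,-2) (5,-2) (-1,4) (-1,4)
{Hi/In/C/x, Hi/In/L/x} → row (4,3) (0,-2) (5,-2) (5,-2) (-3,3) (-3,3)
{Hi/In/C/w, Hi/In/L/w} → row (4,3) (0,-2) (5,-2) (5,-2) (2,5) (2,5)
That's 12 distinct rows out of 24 strategies.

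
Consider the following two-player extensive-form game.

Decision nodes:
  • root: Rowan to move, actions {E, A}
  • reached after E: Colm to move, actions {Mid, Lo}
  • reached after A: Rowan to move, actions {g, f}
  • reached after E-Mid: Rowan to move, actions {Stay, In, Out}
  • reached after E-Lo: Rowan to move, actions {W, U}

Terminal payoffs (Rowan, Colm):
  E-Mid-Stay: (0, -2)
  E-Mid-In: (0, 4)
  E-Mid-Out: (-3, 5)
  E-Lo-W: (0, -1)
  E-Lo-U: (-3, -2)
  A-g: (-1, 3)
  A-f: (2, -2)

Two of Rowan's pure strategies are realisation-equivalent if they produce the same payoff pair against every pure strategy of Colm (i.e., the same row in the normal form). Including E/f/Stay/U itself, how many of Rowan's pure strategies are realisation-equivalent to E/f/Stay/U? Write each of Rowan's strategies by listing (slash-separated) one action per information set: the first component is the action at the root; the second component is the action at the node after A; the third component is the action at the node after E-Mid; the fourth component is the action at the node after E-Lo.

2

Row for E/f/Stay/U (columns Mid, Lo): (0,-2) (-3,-2).
Under E/f/Stay/U, Rowan's choice at the node after A can never be reached regardless of what Colm does, so varying those choices leaves every outcome unchanged.
Holding the reachable choices fixed and varying the unreachable one freely already gives 2 equivalent strategies.
No other strategy reproduces this row, so those 2 are the full class: E/g/Stay/U, E/f/Stay/U.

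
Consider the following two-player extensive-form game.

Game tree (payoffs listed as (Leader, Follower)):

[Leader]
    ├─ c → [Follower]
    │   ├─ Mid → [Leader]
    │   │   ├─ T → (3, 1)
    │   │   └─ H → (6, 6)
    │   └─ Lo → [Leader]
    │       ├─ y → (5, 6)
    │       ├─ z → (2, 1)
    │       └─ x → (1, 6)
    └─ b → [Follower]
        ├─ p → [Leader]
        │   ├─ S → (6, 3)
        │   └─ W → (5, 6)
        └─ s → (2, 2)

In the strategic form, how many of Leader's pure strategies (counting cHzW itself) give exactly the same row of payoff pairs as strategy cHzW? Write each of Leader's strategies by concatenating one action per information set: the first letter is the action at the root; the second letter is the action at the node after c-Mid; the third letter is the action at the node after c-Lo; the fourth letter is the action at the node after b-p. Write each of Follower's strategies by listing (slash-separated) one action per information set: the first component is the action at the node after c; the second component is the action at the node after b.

Row for cHzW (columns Mid/p, Mid/s, Lo/p, Lo/s): (6,6) (6,6) (2,1) (2,1).
Under cHzW, Leader's choice at the node after b-p can never be reached regardless of what Follower does, so varying those choices leaves every outcome unchanged.
Holding the reachable choices fixed and varying the unreachable one freely already gives 2 equivalent strategies.
No other strategy reproduces this row, so those 2 are the full class: cHzS, cHzW.

2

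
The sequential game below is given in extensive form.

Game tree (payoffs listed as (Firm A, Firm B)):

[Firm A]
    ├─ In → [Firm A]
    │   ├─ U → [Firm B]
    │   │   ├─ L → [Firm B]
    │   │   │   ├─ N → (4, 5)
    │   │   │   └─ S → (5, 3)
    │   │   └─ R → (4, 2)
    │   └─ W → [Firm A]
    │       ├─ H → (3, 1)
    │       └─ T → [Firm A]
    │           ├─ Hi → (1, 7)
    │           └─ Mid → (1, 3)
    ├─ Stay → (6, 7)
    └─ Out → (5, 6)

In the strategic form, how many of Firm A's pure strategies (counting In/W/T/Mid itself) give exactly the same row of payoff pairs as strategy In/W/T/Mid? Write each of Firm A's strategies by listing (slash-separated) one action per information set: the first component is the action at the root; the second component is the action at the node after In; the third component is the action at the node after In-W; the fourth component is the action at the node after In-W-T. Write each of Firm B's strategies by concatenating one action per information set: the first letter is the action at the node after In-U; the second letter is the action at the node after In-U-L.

Row for In/W/T/Mid (columns LN, LS, RN, RS): (1,3) (1,3) (1,3) (1,3).
Every one of Firm A's information sets is on the play path for some reply by Firm B when Firm A follows In/W/T/Mid.
Changing the action at any of them therefore changes at least one column, so only In/W/T/Mid itself gives this row.

1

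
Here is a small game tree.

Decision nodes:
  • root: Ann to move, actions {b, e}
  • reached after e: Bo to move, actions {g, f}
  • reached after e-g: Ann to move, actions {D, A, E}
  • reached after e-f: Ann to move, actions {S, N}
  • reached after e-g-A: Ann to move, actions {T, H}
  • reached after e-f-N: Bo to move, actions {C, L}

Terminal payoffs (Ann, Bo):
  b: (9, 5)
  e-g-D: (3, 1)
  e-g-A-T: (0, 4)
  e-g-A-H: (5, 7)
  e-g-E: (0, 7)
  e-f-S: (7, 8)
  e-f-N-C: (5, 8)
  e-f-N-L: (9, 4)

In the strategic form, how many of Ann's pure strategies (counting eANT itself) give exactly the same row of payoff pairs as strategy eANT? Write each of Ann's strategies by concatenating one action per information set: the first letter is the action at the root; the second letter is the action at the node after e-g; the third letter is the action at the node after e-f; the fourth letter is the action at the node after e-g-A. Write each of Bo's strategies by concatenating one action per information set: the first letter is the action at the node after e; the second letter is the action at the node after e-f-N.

1

Row for eANT (columns gC, gL, fC, fL): (0,4) (0,4) (5,8) (9,4).
Every one of Ann's information sets is on the play path for some reply by Bo when Ann follows eANT.
Changing the action at any of them therefore changes at least one column, so only eANT itself gives this row.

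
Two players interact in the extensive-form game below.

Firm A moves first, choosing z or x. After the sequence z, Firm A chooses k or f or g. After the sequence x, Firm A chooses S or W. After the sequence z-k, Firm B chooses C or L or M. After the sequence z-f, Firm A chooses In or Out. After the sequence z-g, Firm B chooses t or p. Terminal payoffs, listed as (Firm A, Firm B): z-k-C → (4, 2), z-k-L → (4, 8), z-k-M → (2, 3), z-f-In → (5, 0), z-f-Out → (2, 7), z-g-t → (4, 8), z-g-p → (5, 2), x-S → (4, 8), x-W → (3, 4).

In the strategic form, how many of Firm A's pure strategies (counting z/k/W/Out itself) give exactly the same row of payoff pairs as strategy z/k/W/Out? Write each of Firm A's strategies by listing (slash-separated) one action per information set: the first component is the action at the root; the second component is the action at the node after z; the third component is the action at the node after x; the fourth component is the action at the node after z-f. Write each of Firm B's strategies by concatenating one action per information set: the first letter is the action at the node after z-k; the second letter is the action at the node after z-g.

Row for z/k/W/Out (columns Ct, Cp, Lt, Lp, Mt, Mp): (4,2) (4,2) (4,8) (4,8) (2,3) (2,3).
Under z/k/W/Out, Firm A's choice at the node after x and at the node after z-f can never be reached regardless of what Firm B does, so varying those choices leaves every outcome unchanged.
Holding the reachable choices fixed and varying the unreachable ones freely already gives 2 × 2 = 4 equivalent strategies.
No other strategy reproduces this row, so those 4 are the full class: z/k/S/In, z/k/S/Out, z/k/W/In, z/k/W/Out.

4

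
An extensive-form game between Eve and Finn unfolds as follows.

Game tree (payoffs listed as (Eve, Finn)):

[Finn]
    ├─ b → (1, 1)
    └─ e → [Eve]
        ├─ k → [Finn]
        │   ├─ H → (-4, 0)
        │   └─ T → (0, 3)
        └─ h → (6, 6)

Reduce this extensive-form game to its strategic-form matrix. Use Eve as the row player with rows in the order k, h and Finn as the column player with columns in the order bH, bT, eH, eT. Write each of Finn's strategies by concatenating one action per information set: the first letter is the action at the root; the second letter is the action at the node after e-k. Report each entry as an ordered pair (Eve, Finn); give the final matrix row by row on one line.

           bH       bT       eH       eT
   k    (1,1)    (1,1)   (-4,0)    (0,3)
   h    (1,1)    (1,1)    (6,6)    (6,6)

k: (1,1) (1,1) (-4,0) (0,3) | h: (1,1) (1,1) (6,6) (6,6)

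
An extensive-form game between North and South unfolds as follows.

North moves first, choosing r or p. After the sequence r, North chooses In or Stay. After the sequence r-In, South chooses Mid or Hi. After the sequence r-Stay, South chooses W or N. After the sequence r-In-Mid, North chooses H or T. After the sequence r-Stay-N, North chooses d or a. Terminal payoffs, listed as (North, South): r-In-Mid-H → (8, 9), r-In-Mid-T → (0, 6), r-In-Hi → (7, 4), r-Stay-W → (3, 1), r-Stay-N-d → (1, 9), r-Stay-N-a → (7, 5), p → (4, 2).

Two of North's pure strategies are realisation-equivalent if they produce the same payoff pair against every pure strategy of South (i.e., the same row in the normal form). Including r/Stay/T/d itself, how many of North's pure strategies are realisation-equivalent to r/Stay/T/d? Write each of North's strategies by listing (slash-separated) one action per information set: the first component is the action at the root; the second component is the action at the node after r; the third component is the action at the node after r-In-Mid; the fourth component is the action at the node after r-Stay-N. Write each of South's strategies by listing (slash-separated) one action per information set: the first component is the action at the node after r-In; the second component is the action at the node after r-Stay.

Row for r/Stay/T/d (columns Mid/W, Mid/N, Hi/W, Hi/N): (3,1) (1,9) (3,1) (1,9).
Under r/Stay/T/d, North's choice at the node after r-In-Mid can never be reached regardless of what South does, so varying those choices leaves every outcome unchanged.
Holding the reachable choices fixed and varying the unreachable one freely already gives 2 equivalent strategies.
No other strategy reproduces this row, so those 2 are the full class: r/Stay/H/d, r/Stay/T/d.

2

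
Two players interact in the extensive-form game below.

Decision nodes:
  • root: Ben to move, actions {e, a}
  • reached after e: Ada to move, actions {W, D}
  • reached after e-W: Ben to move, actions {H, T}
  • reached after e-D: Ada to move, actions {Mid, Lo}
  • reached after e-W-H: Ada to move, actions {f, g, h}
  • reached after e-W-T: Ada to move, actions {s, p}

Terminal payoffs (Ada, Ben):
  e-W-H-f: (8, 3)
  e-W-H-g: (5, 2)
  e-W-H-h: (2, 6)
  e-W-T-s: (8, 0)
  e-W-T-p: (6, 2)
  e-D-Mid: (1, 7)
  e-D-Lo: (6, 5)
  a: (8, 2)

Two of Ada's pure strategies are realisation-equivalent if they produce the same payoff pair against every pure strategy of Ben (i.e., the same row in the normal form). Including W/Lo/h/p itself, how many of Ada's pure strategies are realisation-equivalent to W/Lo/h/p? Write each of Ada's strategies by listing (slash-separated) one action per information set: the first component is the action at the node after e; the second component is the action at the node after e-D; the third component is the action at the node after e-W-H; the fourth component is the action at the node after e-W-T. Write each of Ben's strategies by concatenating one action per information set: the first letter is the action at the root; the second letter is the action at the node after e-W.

2

Row for W/Lo/h/p (columns eH, eT, aH, aT): (2,6) (6,2) (8,2) (8,2).
Under W/Lo/h/p, Ada's choice at the node after e-D can never be reached regardless of what Ben does, so varying those choices leaves every outcome unchanged.
Holding the reachable choices fixed and varying the unreachable one freely already gives 2 equivalent strategies.
No other strategy reproduces this row, so those 2 are the full class: W/Mid/h/p, W/Lo/h/p.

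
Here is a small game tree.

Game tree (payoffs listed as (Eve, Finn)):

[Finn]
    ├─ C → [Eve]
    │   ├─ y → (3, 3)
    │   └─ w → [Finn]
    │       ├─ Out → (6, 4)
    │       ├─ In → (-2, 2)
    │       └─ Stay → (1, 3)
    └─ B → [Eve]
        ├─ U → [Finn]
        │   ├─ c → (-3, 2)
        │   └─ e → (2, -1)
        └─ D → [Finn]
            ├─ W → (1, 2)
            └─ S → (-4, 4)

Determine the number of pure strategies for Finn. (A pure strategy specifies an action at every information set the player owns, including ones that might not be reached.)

Finn owns the root with actions {C, B} — two choices.
Finn owns the node after C-w with actions {Out, In, Stay} — three choices.
Finn owns the node after B-U with actions {c, e} — two choices.
Finn owns the node after B-D with actions {W, S} — two choices.
A pure strategy fixes one action at each information set independently, so the count is the product 2 × 3 × 2 × 2 = 24.

24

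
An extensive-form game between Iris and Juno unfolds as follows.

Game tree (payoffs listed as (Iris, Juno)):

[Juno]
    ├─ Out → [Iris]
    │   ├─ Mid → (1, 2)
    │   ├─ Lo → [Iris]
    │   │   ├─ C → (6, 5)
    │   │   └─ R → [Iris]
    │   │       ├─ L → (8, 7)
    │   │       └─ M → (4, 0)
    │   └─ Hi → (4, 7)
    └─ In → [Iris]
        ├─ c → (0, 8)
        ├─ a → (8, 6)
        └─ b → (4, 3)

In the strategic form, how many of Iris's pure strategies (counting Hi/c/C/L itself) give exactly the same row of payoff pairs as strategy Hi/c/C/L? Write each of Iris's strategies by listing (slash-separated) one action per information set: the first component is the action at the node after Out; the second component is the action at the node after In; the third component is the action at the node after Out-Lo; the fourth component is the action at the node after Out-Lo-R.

Row for Hi/c/C/L (columns Out, In): (4,7) (0,8).
Under Hi/c/C/L, Iris's choice at the node after Out-Lo and at the node after Out-Lo-R can never be reached regardless of what Juno does, so varying those choices leaves every outcome unchanged.
Holding the reachable choices fixed and varying the unreachable ones freely already gives 2 × 2 = 4 equivalent strategies.
No other strategy reproduces this row, so those 4 are the full class: Hi/c/C/L, Hi/c/C/M, Hi/c/R/L, Hi/c/R/M.

4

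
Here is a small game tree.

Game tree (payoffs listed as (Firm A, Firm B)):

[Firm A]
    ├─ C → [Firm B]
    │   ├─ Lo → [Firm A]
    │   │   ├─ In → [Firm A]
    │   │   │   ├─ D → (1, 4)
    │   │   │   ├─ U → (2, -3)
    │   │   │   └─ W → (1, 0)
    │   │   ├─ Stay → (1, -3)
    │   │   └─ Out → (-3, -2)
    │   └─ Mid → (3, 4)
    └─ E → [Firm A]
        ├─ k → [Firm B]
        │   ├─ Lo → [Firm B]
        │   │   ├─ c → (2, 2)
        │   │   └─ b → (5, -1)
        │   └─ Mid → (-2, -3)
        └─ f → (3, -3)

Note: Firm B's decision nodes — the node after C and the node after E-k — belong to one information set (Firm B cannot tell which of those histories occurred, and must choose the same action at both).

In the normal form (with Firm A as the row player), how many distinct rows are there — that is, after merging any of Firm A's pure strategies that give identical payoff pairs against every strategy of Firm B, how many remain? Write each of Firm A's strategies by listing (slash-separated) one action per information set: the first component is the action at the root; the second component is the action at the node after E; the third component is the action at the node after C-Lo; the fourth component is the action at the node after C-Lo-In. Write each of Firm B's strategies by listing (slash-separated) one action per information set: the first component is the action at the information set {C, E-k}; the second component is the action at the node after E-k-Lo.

7

Firm A has 36 pure strategies: C/k/In/D, C/k/In/U, C/k/In/W, C/k/Stay/D, C/k/Stay/U, C/k/Stay/W, C/k/Out/D, C/k/Out/U, C/k/Out/W, C/f/In/D, C/f/In/U, C/f/In/W, C/f/Stay/D, C/f/Stay/U, C/f/Stay/W, C/f/Out/D, C/f/Out/U, C/f/Out/W, E/k/In/D, E/k/In/U, E/k/In/W, E/k/Stay/D, E/k/Stay/U, E/k/Stay/W, E/k/Out/D, E/k/Out/U, E/k/Out/W, E/f/In/D, E/f/In/U, E/f/In/W, E/f/Stay/D, E/f/Stay/U, E/f/Stay/W, E/f/Out/D, E/f/Out/U, E/f/Out/W. Columns: Lo/c, Lo/b, Mid/c, Mid/b.
{C/k/In/D, C/f/In/D} → row (1,4) (1,4) (3,4) (3,4)
{C/k/In/U, C/f/In/U} → row (2,-3) (2,-3) (3,4) (3,4)
{C/k/In/W, C/f/In/W} → row (1,0) (1,0) (3,4) (3,4)
{C/k/Stay/D, C/k/Stay/U, C/k/Stay/W, C/f/Stay/D, C/f/Stay/U, C/f/Stay/W} → row (1,-3) (1,-3) (3,4) (3,4)
{C/k/Out/D, C/k/Out/U, C/k/Out/W, C/f/Out/D, C/f/Out/U, C/f/Out/W} → row (-3,-2) (-3,-2) (3,4) (3,4)
{E/k/In/D, E/k/In/U, E/k/In/W, E/k/Stay/D, E/k/Stay/U, E/k/Stay/W, E/k/Out/D, E/k/Out/U, E/k/Out/W} → row (2,2) (5,-1) (-2,-3) (-2,-3)
{E/f/In/D, E/f/In/U, E/f/In/W, E/f/Stay/D, E/f/Stay/U, E/f/Stay/W, E/f/Out/D, E/f/Out/U, E/f/Out/W} → row (3,-3) (3,-3) (3,-3) (3,-3)
That's 7 distinct rows out of 36 strategies.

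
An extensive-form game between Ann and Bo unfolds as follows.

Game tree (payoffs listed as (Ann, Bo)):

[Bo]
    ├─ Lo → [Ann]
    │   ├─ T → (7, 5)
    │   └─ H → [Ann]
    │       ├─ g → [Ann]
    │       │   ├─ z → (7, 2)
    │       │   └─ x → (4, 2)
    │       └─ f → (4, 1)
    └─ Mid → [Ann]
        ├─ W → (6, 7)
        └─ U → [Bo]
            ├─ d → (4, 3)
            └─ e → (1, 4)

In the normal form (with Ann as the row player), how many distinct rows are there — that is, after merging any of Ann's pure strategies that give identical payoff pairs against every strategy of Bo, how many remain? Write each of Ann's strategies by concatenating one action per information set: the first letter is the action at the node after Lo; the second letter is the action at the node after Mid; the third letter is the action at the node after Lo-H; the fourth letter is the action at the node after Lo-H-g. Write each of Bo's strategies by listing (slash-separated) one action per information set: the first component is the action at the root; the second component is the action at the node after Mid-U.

8

Ann has 16 pure strategies: TWgz, TWgx, TWfz, TWfx, TUgz, TUgx, TUfz, TUfx, HWgz, HWgx, HWfz, HWfx, HUgz, HUgx, HUfz, HUfx. Columns: Lo/d, Lo/e, Mid/d, Mid/e.
{TWgz, TWgx, TWfz, TWfx} → row (7,5) (7,5) (6,7) (6,7)
{TUgz, TUgx, TUfz, TUfx} → row (7,5) (7,5) (4,3) (1,4)
{HWgz} → row (7,2) (7,2) (6,7) (6,7)
{HWgx} → row (4,2) (4,2) (6,7) (6,7)
{HWfz, HWfx} → row (4,1) (4,1) (6,7) (6,7)
{HUgz} → row (7,2) (7,2) (4,3) (1,4)
{HUgx} → row (4,2) (4,2) (4,3) (1,4)
{HUfz, HUfx} → row (4,1) (4,1) (4,3) (1,4)
That's 8 distinct rows out of 16 strategies.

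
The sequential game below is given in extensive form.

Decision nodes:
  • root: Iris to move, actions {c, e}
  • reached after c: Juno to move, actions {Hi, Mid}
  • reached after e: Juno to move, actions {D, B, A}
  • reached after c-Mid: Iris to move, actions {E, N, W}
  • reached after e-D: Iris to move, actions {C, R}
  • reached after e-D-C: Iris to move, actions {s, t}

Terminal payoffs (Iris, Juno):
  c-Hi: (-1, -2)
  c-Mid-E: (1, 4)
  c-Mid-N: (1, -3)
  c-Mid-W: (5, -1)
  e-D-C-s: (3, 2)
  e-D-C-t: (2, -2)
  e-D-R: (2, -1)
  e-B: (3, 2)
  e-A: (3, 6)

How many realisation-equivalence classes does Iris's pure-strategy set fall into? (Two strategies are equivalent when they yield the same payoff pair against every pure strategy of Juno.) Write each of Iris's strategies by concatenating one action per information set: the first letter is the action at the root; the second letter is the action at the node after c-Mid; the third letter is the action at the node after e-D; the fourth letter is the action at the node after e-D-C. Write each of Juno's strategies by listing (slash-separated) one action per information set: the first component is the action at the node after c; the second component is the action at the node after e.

6

Iris has 24 pure strategies: cECs, cECt, cERs, cERt, cNCs, cNCt, cNRs, cNRt, cWCs, cWCt, cWRs, cWRt, eECs, eECt, eERs, eERt, eNCs, eNCt, eNRs, eNRt, eWCs, eWCt, eWRs, eWRt. Columns: Hi/D, Hi/B, Hi/A, Mid/D, Mid/B, Mid/A.
{cECs, cECt, cERs, cERt} → row (-1,-2) (-1,-2) (-1,-2) (1,4) (1,4) (1,4)
{cNCs, cNCt, cNRs, cNRt} → row (-1,-2) (-1,-2) (-1,-2) (1,-3) (1,-3) (1,-3)
{cWCs, cWCt, cWRs, cWRt} → row (-1,-2) (-1,-2) (-1,-2) (5,-1) (5,-1) (5,-1)
{eECs, eNCs, eWCs} → row (3,2) (3,2) (3,6) (3,2) (3,2) (3,6)
{eECt, eNCt, eWCt} → row (2,-2) (3,2) (3,6) (2,-2) (3,2) (3,6)
{eERs, eERt, eNRs, eNRt, eWRs, eWRt} → row (2,-1) (3,2) (3,6) (2,-1) (3,2) (3,6)
That's 6 distinct rows out of 24 strategies.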